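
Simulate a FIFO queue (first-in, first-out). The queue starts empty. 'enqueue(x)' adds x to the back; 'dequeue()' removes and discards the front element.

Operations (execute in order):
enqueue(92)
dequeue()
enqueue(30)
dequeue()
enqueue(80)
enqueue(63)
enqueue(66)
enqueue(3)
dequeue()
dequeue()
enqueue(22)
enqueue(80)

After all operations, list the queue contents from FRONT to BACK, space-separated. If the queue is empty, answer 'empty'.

enqueue(92): [92]
dequeue(): []
enqueue(30): [30]
dequeue(): []
enqueue(80): [80]
enqueue(63): [80, 63]
enqueue(66): [80, 63, 66]
enqueue(3): [80, 63, 66, 3]
dequeue(): [63, 66, 3]
dequeue(): [66, 3]
enqueue(22): [66, 3, 22]
enqueue(80): [66, 3, 22, 80]

Answer: 66 3 22 80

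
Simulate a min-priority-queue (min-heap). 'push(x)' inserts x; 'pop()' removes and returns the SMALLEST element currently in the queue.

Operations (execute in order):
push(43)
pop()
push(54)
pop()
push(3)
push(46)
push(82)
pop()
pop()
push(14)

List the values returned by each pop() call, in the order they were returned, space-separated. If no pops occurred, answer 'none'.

Answer: 43 54 3 46

Derivation:
push(43): heap contents = [43]
pop() → 43: heap contents = []
push(54): heap contents = [54]
pop() → 54: heap contents = []
push(3): heap contents = [3]
push(46): heap contents = [3, 46]
push(82): heap contents = [3, 46, 82]
pop() → 3: heap contents = [46, 82]
pop() → 46: heap contents = [82]
push(14): heap contents = [14, 82]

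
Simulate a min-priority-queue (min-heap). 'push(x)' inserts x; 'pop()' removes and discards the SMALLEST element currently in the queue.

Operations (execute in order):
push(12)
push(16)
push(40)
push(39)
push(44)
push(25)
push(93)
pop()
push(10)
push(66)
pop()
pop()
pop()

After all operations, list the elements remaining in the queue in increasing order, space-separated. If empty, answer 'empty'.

push(12): heap contents = [12]
push(16): heap contents = [12, 16]
push(40): heap contents = [12, 16, 40]
push(39): heap contents = [12, 16, 39, 40]
push(44): heap contents = [12, 16, 39, 40, 44]
push(25): heap contents = [12, 16, 25, 39, 40, 44]
push(93): heap contents = [12, 16, 25, 39, 40, 44, 93]
pop() → 12: heap contents = [16, 25, 39, 40, 44, 93]
push(10): heap contents = [10, 16, 25, 39, 40, 44, 93]
push(66): heap contents = [10, 16, 25, 39, 40, 44, 66, 93]
pop() → 10: heap contents = [16, 25, 39, 40, 44, 66, 93]
pop() → 16: heap contents = [25, 39, 40, 44, 66, 93]
pop() → 25: heap contents = [39, 40, 44, 66, 93]

Answer: 39 40 44 66 93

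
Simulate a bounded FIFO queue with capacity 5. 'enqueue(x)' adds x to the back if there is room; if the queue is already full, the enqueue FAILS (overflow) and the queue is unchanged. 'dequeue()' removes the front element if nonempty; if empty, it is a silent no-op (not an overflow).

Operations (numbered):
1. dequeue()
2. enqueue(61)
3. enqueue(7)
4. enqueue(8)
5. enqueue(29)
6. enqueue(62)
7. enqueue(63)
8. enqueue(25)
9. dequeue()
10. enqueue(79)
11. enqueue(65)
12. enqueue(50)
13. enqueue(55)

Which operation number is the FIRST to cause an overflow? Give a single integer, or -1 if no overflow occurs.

1. dequeue(): empty, no-op, size=0
2. enqueue(61): size=1
3. enqueue(7): size=2
4. enqueue(8): size=3
5. enqueue(29): size=4
6. enqueue(62): size=5
7. enqueue(63): size=5=cap → OVERFLOW (fail)
8. enqueue(25): size=5=cap → OVERFLOW (fail)
9. dequeue(): size=4
10. enqueue(79): size=5
11. enqueue(65): size=5=cap → OVERFLOW (fail)
12. enqueue(50): size=5=cap → OVERFLOW (fail)
13. enqueue(55): size=5=cap → OVERFLOW (fail)

Answer: 7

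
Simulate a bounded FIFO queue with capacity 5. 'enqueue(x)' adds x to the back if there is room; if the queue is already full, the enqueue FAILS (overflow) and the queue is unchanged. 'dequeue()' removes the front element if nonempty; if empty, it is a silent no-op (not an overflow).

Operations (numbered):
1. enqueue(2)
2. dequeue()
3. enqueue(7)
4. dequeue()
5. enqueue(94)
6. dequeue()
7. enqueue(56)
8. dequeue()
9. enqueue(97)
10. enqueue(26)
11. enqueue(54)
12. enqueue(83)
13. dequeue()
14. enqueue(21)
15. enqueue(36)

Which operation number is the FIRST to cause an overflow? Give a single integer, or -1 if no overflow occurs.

Answer: -1

Derivation:
1. enqueue(2): size=1
2. dequeue(): size=0
3. enqueue(7): size=1
4. dequeue(): size=0
5. enqueue(94): size=1
6. dequeue(): size=0
7. enqueue(56): size=1
8. dequeue(): size=0
9. enqueue(97): size=1
10. enqueue(26): size=2
11. enqueue(54): size=3
12. enqueue(83): size=4
13. dequeue(): size=3
14. enqueue(21): size=4
15. enqueue(36): size=5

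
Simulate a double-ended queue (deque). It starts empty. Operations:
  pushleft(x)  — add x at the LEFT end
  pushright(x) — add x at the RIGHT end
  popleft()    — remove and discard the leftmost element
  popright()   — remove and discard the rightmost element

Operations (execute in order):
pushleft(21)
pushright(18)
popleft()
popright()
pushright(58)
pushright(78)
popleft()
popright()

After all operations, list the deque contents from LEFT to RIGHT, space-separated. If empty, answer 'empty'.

pushleft(21): [21]
pushright(18): [21, 18]
popleft(): [18]
popright(): []
pushright(58): [58]
pushright(78): [58, 78]
popleft(): [78]
popright(): []

Answer: empty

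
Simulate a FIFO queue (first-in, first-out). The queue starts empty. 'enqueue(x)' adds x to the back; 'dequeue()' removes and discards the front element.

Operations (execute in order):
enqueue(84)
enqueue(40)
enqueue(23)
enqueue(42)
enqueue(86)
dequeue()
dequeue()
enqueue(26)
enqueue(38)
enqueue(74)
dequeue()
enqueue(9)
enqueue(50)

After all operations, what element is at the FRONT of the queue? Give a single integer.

enqueue(84): queue = [84]
enqueue(40): queue = [84, 40]
enqueue(23): queue = [84, 40, 23]
enqueue(42): queue = [84, 40, 23, 42]
enqueue(86): queue = [84, 40, 23, 42, 86]
dequeue(): queue = [40, 23, 42, 86]
dequeue(): queue = [23, 42, 86]
enqueue(26): queue = [23, 42, 86, 26]
enqueue(38): queue = [23, 42, 86, 26, 38]
enqueue(74): queue = [23, 42, 86, 26, 38, 74]
dequeue(): queue = [42, 86, 26, 38, 74]
enqueue(9): queue = [42, 86, 26, 38, 74, 9]
enqueue(50): queue = [42, 86, 26, 38, 74, 9, 50]

Answer: 42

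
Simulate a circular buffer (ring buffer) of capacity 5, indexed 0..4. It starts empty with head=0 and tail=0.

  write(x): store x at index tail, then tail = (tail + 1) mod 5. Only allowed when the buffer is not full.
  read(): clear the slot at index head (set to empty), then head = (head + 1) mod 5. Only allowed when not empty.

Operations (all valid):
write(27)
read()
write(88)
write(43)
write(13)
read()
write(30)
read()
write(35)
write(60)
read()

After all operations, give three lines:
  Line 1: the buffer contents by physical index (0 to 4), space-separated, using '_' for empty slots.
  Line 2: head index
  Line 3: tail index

write(27): buf=[27 _ _ _ _], head=0, tail=1, size=1
read(): buf=[_ _ _ _ _], head=1, tail=1, size=0
write(88): buf=[_ 88 _ _ _], head=1, tail=2, size=1
write(43): buf=[_ 88 43 _ _], head=1, tail=3, size=2
write(13): buf=[_ 88 43 13 _], head=1, tail=4, size=3
read(): buf=[_ _ 43 13 _], head=2, tail=4, size=2
write(30): buf=[_ _ 43 13 30], head=2, tail=0, size=3
read(): buf=[_ _ _ 13 30], head=3, tail=0, size=2
write(35): buf=[35 _ _ 13 30], head=3, tail=1, size=3
write(60): buf=[35 60 _ 13 30], head=3, tail=2, size=4
read(): buf=[35 60 _ _ 30], head=4, tail=2, size=3

Answer: 35 60 _ _ 30
4
2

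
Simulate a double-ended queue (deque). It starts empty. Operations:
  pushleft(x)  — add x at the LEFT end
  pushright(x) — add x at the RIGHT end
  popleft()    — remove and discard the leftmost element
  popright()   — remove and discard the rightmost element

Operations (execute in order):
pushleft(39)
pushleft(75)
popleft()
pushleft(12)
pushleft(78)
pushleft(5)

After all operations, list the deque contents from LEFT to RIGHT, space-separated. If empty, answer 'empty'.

pushleft(39): [39]
pushleft(75): [75, 39]
popleft(): [39]
pushleft(12): [12, 39]
pushleft(78): [78, 12, 39]
pushleft(5): [5, 78, 12, 39]

Answer: 5 78 12 39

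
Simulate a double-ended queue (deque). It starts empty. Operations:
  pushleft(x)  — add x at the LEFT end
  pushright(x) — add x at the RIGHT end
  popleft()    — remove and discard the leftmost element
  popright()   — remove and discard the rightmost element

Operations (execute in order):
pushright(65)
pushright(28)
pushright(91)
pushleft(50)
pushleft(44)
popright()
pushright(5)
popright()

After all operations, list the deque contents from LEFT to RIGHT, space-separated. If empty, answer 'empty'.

Answer: 44 50 65 28

Derivation:
pushright(65): [65]
pushright(28): [65, 28]
pushright(91): [65, 28, 91]
pushleft(50): [50, 65, 28, 91]
pushleft(44): [44, 50, 65, 28, 91]
popright(): [44, 50, 65, 28]
pushright(5): [44, 50, 65, 28, 5]
popright(): [44, 50, 65, 28]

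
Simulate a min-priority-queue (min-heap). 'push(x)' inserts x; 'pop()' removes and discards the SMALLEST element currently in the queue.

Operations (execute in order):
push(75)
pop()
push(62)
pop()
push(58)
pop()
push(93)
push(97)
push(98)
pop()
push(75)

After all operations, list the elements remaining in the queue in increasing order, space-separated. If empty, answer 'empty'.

push(75): heap contents = [75]
pop() → 75: heap contents = []
push(62): heap contents = [62]
pop() → 62: heap contents = []
push(58): heap contents = [58]
pop() → 58: heap contents = []
push(93): heap contents = [93]
push(97): heap contents = [93, 97]
push(98): heap contents = [93, 97, 98]
pop() → 93: heap contents = [97, 98]
push(75): heap contents = [75, 97, 98]

Answer: 75 97 98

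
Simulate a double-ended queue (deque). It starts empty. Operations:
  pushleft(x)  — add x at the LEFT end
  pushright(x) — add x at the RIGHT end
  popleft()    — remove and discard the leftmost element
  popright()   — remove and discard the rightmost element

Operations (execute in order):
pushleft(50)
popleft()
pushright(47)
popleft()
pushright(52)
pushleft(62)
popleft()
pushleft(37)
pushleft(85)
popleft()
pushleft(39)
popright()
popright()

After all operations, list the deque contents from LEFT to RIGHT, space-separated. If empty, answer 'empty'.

Answer: 39

Derivation:
pushleft(50): [50]
popleft(): []
pushright(47): [47]
popleft(): []
pushright(52): [52]
pushleft(62): [62, 52]
popleft(): [52]
pushleft(37): [37, 52]
pushleft(85): [85, 37, 52]
popleft(): [37, 52]
pushleft(39): [39, 37, 52]
popright(): [39, 37]
popright(): [39]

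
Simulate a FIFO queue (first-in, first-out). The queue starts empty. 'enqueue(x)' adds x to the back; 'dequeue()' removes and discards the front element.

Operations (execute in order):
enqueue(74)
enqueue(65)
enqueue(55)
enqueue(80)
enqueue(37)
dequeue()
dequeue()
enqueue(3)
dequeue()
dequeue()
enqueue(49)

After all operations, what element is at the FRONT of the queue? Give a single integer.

enqueue(74): queue = [74]
enqueue(65): queue = [74, 65]
enqueue(55): queue = [74, 65, 55]
enqueue(80): queue = [74, 65, 55, 80]
enqueue(37): queue = [74, 65, 55, 80, 37]
dequeue(): queue = [65, 55, 80, 37]
dequeue(): queue = [55, 80, 37]
enqueue(3): queue = [55, 80, 37, 3]
dequeue(): queue = [80, 37, 3]
dequeue(): queue = [37, 3]
enqueue(49): queue = [37, 3, 49]

Answer: 37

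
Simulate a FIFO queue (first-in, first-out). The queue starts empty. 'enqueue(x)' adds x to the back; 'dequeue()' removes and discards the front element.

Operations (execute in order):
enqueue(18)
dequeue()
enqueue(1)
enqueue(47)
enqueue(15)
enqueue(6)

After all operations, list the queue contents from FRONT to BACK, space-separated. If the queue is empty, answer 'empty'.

Answer: 1 47 15 6

Derivation:
enqueue(18): [18]
dequeue(): []
enqueue(1): [1]
enqueue(47): [1, 47]
enqueue(15): [1, 47, 15]
enqueue(6): [1, 47, 15, 6]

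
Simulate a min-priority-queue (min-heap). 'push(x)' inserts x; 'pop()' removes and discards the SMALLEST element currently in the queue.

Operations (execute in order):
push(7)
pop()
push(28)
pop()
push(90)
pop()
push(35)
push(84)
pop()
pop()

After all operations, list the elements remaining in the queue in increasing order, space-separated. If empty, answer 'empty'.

push(7): heap contents = [7]
pop() → 7: heap contents = []
push(28): heap contents = [28]
pop() → 28: heap contents = []
push(90): heap contents = [90]
pop() → 90: heap contents = []
push(35): heap contents = [35]
push(84): heap contents = [35, 84]
pop() → 35: heap contents = [84]
pop() → 84: heap contents = []

Answer: empty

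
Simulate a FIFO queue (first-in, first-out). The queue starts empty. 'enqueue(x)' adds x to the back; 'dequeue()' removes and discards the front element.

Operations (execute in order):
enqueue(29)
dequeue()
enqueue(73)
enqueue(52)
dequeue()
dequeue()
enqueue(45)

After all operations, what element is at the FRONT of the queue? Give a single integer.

enqueue(29): queue = [29]
dequeue(): queue = []
enqueue(73): queue = [73]
enqueue(52): queue = [73, 52]
dequeue(): queue = [52]
dequeue(): queue = []
enqueue(45): queue = [45]

Answer: 45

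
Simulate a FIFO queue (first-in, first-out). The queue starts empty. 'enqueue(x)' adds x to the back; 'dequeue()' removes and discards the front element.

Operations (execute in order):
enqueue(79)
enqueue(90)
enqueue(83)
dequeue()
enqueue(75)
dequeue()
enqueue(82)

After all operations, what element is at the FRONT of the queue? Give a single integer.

enqueue(79): queue = [79]
enqueue(90): queue = [79, 90]
enqueue(83): queue = [79, 90, 83]
dequeue(): queue = [90, 83]
enqueue(75): queue = [90, 83, 75]
dequeue(): queue = [83, 75]
enqueue(82): queue = [83, 75, 82]

Answer: 83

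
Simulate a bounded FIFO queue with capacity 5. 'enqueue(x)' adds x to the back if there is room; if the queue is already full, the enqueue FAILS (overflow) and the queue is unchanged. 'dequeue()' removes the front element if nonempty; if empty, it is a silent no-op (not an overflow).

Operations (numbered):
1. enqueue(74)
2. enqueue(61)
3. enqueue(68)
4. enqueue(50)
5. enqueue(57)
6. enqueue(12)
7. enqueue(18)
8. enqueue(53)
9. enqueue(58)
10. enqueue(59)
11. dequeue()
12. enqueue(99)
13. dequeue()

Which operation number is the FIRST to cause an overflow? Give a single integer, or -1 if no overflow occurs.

Answer: 6

Derivation:
1. enqueue(74): size=1
2. enqueue(61): size=2
3. enqueue(68): size=3
4. enqueue(50): size=4
5. enqueue(57): size=5
6. enqueue(12): size=5=cap → OVERFLOW (fail)
7. enqueue(18): size=5=cap → OVERFLOW (fail)
8. enqueue(53): size=5=cap → OVERFLOW (fail)
9. enqueue(58): size=5=cap → OVERFLOW (fail)
10. enqueue(59): size=5=cap → OVERFLOW (fail)
11. dequeue(): size=4
12. enqueue(99): size=5
13. dequeue(): size=4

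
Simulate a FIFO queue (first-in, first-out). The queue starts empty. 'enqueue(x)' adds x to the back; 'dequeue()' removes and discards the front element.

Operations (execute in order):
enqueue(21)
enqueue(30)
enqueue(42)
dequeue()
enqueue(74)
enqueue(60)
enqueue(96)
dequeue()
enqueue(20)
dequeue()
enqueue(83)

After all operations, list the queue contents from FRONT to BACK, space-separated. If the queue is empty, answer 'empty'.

enqueue(21): [21]
enqueue(30): [21, 30]
enqueue(42): [21, 30, 42]
dequeue(): [30, 42]
enqueue(74): [30, 42, 74]
enqueue(60): [30, 42, 74, 60]
enqueue(96): [30, 42, 74, 60, 96]
dequeue(): [42, 74, 60, 96]
enqueue(20): [42, 74, 60, 96, 20]
dequeue(): [74, 60, 96, 20]
enqueue(83): [74, 60, 96, 20, 83]

Answer: 74 60 96 20 83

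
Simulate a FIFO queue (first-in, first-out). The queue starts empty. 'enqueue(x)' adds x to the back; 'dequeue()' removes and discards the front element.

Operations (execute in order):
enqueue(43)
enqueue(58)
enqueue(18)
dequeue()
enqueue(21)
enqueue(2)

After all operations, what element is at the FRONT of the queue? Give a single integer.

enqueue(43): queue = [43]
enqueue(58): queue = [43, 58]
enqueue(18): queue = [43, 58, 18]
dequeue(): queue = [58, 18]
enqueue(21): queue = [58, 18, 21]
enqueue(2): queue = [58, 18, 21, 2]

Answer: 58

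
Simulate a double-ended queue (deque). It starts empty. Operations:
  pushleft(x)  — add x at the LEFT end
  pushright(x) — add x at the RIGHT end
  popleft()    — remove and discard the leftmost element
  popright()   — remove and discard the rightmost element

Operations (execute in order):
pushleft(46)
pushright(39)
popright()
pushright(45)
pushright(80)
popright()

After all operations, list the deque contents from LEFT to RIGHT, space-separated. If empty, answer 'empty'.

Answer: 46 45

Derivation:
pushleft(46): [46]
pushright(39): [46, 39]
popright(): [46]
pushright(45): [46, 45]
pushright(80): [46, 45, 80]
popright(): [46, 45]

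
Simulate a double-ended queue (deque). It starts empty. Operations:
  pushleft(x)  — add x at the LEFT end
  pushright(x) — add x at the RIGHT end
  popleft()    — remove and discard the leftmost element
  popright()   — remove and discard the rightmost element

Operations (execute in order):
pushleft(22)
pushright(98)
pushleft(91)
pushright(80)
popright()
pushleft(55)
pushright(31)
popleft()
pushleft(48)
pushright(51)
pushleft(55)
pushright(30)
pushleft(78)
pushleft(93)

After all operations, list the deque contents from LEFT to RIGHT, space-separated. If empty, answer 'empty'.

pushleft(22): [22]
pushright(98): [22, 98]
pushleft(91): [91, 22, 98]
pushright(80): [91, 22, 98, 80]
popright(): [91, 22, 98]
pushleft(55): [55, 91, 22, 98]
pushright(31): [55, 91, 22, 98, 31]
popleft(): [91, 22, 98, 31]
pushleft(48): [48, 91, 22, 98, 31]
pushright(51): [48, 91, 22, 98, 31, 51]
pushleft(55): [55, 48, 91, 22, 98, 31, 51]
pushright(30): [55, 48, 91, 22, 98, 31, 51, 30]
pushleft(78): [78, 55, 48, 91, 22, 98, 31, 51, 30]
pushleft(93): [93, 78, 55, 48, 91, 22, 98, 31, 51, 30]

Answer: 93 78 55 48 91 22 98 31 51 30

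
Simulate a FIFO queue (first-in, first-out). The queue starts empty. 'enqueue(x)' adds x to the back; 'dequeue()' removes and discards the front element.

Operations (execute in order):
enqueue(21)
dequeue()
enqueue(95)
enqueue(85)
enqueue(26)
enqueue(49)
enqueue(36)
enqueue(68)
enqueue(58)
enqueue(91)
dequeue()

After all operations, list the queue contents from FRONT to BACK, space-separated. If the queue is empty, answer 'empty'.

enqueue(21): [21]
dequeue(): []
enqueue(95): [95]
enqueue(85): [95, 85]
enqueue(26): [95, 85, 26]
enqueue(49): [95, 85, 26, 49]
enqueue(36): [95, 85, 26, 49, 36]
enqueue(68): [95, 85, 26, 49, 36, 68]
enqueue(58): [95, 85, 26, 49, 36, 68, 58]
enqueue(91): [95, 85, 26, 49, 36, 68, 58, 91]
dequeue(): [85, 26, 49, 36, 68, 58, 91]

Answer: 85 26 49 36 68 58 91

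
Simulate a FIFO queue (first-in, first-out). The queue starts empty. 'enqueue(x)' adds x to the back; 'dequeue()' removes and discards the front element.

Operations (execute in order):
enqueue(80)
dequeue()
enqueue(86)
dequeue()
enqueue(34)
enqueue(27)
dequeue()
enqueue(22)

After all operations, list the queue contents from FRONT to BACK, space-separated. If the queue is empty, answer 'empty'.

Answer: 27 22

Derivation:
enqueue(80): [80]
dequeue(): []
enqueue(86): [86]
dequeue(): []
enqueue(34): [34]
enqueue(27): [34, 27]
dequeue(): [27]
enqueue(22): [27, 22]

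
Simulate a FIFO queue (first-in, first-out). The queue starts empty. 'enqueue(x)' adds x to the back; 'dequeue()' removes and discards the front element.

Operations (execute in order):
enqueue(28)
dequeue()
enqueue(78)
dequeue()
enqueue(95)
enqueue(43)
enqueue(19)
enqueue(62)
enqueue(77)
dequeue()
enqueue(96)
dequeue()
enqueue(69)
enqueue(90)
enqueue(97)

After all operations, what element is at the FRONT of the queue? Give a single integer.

enqueue(28): queue = [28]
dequeue(): queue = []
enqueue(78): queue = [78]
dequeue(): queue = []
enqueue(95): queue = [95]
enqueue(43): queue = [95, 43]
enqueue(19): queue = [95, 43, 19]
enqueue(62): queue = [95, 43, 19, 62]
enqueue(77): queue = [95, 43, 19, 62, 77]
dequeue(): queue = [43, 19, 62, 77]
enqueue(96): queue = [43, 19, 62, 77, 96]
dequeue(): queue = [19, 62, 77, 96]
enqueue(69): queue = [19, 62, 77, 96, 69]
enqueue(90): queue = [19, 62, 77, 96, 69, 90]
enqueue(97): queue = [19, 62, 77, 96, 69, 90, 97]

Answer: 19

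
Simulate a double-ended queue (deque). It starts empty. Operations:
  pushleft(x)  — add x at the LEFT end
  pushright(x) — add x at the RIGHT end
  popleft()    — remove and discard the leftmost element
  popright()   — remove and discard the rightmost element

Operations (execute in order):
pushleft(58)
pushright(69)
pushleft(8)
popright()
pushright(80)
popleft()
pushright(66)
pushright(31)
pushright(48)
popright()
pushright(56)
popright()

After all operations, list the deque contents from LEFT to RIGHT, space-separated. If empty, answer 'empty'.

Answer: 58 80 66 31

Derivation:
pushleft(58): [58]
pushright(69): [58, 69]
pushleft(8): [8, 58, 69]
popright(): [8, 58]
pushright(80): [8, 58, 80]
popleft(): [58, 80]
pushright(66): [58, 80, 66]
pushright(31): [58, 80, 66, 31]
pushright(48): [58, 80, 66, 31, 48]
popright(): [58, 80, 66, 31]
pushright(56): [58, 80, 66, 31, 56]
popright(): [58, 80, 66, 31]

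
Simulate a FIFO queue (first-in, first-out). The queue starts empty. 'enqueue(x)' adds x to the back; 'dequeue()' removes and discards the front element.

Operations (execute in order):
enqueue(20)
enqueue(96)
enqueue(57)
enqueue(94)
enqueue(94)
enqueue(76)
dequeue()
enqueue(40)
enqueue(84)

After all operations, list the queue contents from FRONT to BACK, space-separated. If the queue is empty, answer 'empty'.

Answer: 96 57 94 94 76 40 84

Derivation:
enqueue(20): [20]
enqueue(96): [20, 96]
enqueue(57): [20, 96, 57]
enqueue(94): [20, 96, 57, 94]
enqueue(94): [20, 96, 57, 94, 94]
enqueue(76): [20, 96, 57, 94, 94, 76]
dequeue(): [96, 57, 94, 94, 76]
enqueue(40): [96, 57, 94, 94, 76, 40]
enqueue(84): [96, 57, 94, 94, 76, 40, 84]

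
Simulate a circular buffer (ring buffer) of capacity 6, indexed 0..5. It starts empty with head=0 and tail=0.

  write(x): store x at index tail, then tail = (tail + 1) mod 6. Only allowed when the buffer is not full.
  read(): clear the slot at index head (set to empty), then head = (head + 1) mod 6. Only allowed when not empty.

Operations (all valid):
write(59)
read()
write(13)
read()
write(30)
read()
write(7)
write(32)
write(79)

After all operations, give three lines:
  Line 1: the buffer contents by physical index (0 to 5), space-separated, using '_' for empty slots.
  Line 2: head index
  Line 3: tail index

write(59): buf=[59 _ _ _ _ _], head=0, tail=1, size=1
read(): buf=[_ _ _ _ _ _], head=1, tail=1, size=0
write(13): buf=[_ 13 _ _ _ _], head=1, tail=2, size=1
read(): buf=[_ _ _ _ _ _], head=2, tail=2, size=0
write(30): buf=[_ _ 30 _ _ _], head=2, tail=3, size=1
read(): buf=[_ _ _ _ _ _], head=3, tail=3, size=0
write(7): buf=[_ _ _ 7 _ _], head=3, tail=4, size=1
write(32): buf=[_ _ _ 7 32 _], head=3, tail=5, size=2
write(79): buf=[_ _ _ 7 32 79], head=3, tail=0, size=3

Answer: _ _ _ 7 32 79
3
0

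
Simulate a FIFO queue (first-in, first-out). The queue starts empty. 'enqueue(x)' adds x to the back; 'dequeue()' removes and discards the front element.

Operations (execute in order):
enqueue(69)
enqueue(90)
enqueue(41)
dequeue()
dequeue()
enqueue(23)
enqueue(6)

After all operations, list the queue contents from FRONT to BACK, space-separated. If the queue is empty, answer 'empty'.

enqueue(69): [69]
enqueue(90): [69, 90]
enqueue(41): [69, 90, 41]
dequeue(): [90, 41]
dequeue(): [41]
enqueue(23): [41, 23]
enqueue(6): [41, 23, 6]

Answer: 41 23 6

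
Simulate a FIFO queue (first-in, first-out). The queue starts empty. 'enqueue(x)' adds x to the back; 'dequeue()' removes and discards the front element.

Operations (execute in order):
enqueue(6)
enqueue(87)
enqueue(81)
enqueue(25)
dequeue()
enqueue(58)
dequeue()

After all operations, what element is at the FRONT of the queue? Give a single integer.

Answer: 81

Derivation:
enqueue(6): queue = [6]
enqueue(87): queue = [6, 87]
enqueue(81): queue = [6, 87, 81]
enqueue(25): queue = [6, 87, 81, 25]
dequeue(): queue = [87, 81, 25]
enqueue(58): queue = [87, 81, 25, 58]
dequeue(): queue = [81, 25, 58]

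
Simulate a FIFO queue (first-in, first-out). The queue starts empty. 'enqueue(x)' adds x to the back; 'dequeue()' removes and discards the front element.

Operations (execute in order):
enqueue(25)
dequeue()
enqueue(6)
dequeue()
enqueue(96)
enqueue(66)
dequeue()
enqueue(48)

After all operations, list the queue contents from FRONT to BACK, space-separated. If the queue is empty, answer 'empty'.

enqueue(25): [25]
dequeue(): []
enqueue(6): [6]
dequeue(): []
enqueue(96): [96]
enqueue(66): [96, 66]
dequeue(): [66]
enqueue(48): [66, 48]

Answer: 66 48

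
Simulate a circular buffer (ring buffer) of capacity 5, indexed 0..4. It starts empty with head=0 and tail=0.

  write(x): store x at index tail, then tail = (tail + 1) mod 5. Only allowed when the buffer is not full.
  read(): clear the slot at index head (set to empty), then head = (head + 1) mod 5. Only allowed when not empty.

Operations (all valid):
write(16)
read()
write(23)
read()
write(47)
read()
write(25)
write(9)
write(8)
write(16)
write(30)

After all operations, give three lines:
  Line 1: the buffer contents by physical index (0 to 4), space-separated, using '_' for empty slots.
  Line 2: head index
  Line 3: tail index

write(16): buf=[16 _ _ _ _], head=0, tail=1, size=1
read(): buf=[_ _ _ _ _], head=1, tail=1, size=0
write(23): buf=[_ 23 _ _ _], head=1, tail=2, size=1
read(): buf=[_ _ _ _ _], head=2, tail=2, size=0
write(47): buf=[_ _ 47 _ _], head=2, tail=3, size=1
read(): buf=[_ _ _ _ _], head=3, tail=3, size=0
write(25): buf=[_ _ _ 25 _], head=3, tail=4, size=1
write(9): buf=[_ _ _ 25 9], head=3, tail=0, size=2
write(8): buf=[8 _ _ 25 9], head=3, tail=1, size=3
write(16): buf=[8 16 _ 25 9], head=3, tail=2, size=4
write(30): buf=[8 16 30 25 9], head=3, tail=3, size=5

Answer: 8 16 30 25 9
3
3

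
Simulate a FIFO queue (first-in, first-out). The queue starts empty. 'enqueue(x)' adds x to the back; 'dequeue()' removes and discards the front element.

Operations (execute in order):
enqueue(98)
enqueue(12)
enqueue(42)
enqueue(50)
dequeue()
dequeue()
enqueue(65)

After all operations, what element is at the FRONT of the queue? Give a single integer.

Answer: 42

Derivation:
enqueue(98): queue = [98]
enqueue(12): queue = [98, 12]
enqueue(42): queue = [98, 12, 42]
enqueue(50): queue = [98, 12, 42, 50]
dequeue(): queue = [12, 42, 50]
dequeue(): queue = [42, 50]
enqueue(65): queue = [42, 50, 65]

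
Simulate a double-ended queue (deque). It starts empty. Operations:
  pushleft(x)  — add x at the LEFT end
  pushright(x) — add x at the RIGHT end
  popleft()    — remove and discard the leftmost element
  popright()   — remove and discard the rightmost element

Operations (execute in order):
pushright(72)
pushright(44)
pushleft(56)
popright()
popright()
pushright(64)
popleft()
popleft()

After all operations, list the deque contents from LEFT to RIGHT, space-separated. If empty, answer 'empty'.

Answer: empty

Derivation:
pushright(72): [72]
pushright(44): [72, 44]
pushleft(56): [56, 72, 44]
popright(): [56, 72]
popright(): [56]
pushright(64): [56, 64]
popleft(): [64]
popleft(): []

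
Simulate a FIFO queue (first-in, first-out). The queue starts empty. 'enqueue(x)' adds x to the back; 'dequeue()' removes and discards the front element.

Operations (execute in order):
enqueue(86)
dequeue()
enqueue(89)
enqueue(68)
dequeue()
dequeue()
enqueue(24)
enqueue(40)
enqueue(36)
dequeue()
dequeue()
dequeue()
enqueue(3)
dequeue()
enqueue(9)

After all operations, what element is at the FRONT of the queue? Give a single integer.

enqueue(86): queue = [86]
dequeue(): queue = []
enqueue(89): queue = [89]
enqueue(68): queue = [89, 68]
dequeue(): queue = [68]
dequeue(): queue = []
enqueue(24): queue = [24]
enqueue(40): queue = [24, 40]
enqueue(36): queue = [24, 40, 36]
dequeue(): queue = [40, 36]
dequeue(): queue = [36]
dequeue(): queue = []
enqueue(3): queue = [3]
dequeue(): queue = []
enqueue(9): queue = [9]

Answer: 9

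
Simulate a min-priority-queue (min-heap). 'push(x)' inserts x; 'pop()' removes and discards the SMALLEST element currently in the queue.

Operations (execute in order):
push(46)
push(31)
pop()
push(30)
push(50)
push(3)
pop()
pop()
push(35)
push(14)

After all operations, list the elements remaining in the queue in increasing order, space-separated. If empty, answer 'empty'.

Answer: 14 35 46 50

Derivation:
push(46): heap contents = [46]
push(31): heap contents = [31, 46]
pop() → 31: heap contents = [46]
push(30): heap contents = [30, 46]
push(50): heap contents = [30, 46, 50]
push(3): heap contents = [3, 30, 46, 50]
pop() → 3: heap contents = [30, 46, 50]
pop() → 30: heap contents = [46, 50]
push(35): heap contents = [35, 46, 50]
push(14): heap contents = [14, 35, 46, 50]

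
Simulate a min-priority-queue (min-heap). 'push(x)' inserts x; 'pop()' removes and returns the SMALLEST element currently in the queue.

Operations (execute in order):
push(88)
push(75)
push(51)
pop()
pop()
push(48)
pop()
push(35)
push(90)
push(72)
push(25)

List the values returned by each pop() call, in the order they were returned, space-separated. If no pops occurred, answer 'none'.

Answer: 51 75 48

Derivation:
push(88): heap contents = [88]
push(75): heap contents = [75, 88]
push(51): heap contents = [51, 75, 88]
pop() → 51: heap contents = [75, 88]
pop() → 75: heap contents = [88]
push(48): heap contents = [48, 88]
pop() → 48: heap contents = [88]
push(35): heap contents = [35, 88]
push(90): heap contents = [35, 88, 90]
push(72): heap contents = [35, 72, 88, 90]
push(25): heap contents = [25, 35, 72, 88, 90]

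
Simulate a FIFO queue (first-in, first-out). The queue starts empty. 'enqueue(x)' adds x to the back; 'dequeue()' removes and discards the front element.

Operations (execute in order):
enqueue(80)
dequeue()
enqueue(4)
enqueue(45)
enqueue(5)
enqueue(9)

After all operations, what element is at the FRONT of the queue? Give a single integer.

Answer: 4

Derivation:
enqueue(80): queue = [80]
dequeue(): queue = []
enqueue(4): queue = [4]
enqueue(45): queue = [4, 45]
enqueue(5): queue = [4, 45, 5]
enqueue(9): queue = [4, 45, 5, 9]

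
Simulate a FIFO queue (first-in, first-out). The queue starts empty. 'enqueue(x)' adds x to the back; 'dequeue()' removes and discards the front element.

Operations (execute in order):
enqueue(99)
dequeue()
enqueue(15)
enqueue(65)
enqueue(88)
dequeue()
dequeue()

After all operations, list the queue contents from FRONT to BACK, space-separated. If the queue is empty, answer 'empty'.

enqueue(99): [99]
dequeue(): []
enqueue(15): [15]
enqueue(65): [15, 65]
enqueue(88): [15, 65, 88]
dequeue(): [65, 88]
dequeue(): [88]

Answer: 88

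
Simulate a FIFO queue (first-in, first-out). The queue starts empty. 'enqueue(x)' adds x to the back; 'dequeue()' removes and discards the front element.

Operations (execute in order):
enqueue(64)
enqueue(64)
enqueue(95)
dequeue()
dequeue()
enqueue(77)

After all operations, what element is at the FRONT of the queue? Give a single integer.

enqueue(64): queue = [64]
enqueue(64): queue = [64, 64]
enqueue(95): queue = [64, 64, 95]
dequeue(): queue = [64, 95]
dequeue(): queue = [95]
enqueue(77): queue = [95, 77]

Answer: 95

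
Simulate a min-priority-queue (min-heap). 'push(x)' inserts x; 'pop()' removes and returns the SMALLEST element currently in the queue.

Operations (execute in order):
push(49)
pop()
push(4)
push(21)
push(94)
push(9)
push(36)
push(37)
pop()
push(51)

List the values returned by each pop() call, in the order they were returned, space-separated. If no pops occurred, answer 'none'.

push(49): heap contents = [49]
pop() → 49: heap contents = []
push(4): heap contents = [4]
push(21): heap contents = [4, 21]
push(94): heap contents = [4, 21, 94]
push(9): heap contents = [4, 9, 21, 94]
push(36): heap contents = [4, 9, 21, 36, 94]
push(37): heap contents = [4, 9, 21, 36, 37, 94]
pop() → 4: heap contents = [9, 21, 36, 37, 94]
push(51): heap contents = [9, 21, 36, 37, 51, 94]

Answer: 49 4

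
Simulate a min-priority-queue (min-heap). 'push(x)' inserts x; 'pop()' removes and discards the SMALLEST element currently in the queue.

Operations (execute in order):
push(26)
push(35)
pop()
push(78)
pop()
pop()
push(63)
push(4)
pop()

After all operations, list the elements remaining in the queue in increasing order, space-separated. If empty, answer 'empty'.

push(26): heap contents = [26]
push(35): heap contents = [26, 35]
pop() → 26: heap contents = [35]
push(78): heap contents = [35, 78]
pop() → 35: heap contents = [78]
pop() → 78: heap contents = []
push(63): heap contents = [63]
push(4): heap contents = [4, 63]
pop() → 4: heap contents = [63]

Answer: 63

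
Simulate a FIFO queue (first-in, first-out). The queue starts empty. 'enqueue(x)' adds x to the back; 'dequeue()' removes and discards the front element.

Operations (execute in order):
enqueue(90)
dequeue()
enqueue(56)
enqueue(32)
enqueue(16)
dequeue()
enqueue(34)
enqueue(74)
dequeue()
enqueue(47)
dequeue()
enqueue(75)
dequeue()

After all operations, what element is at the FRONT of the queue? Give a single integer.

Answer: 74

Derivation:
enqueue(90): queue = [90]
dequeue(): queue = []
enqueue(56): queue = [56]
enqueue(32): queue = [56, 32]
enqueue(16): queue = [56, 32, 16]
dequeue(): queue = [32, 16]
enqueue(34): queue = [32, 16, 34]
enqueue(74): queue = [32, 16, 34, 74]
dequeue(): queue = [16, 34, 74]
enqueue(47): queue = [16, 34, 74, 47]
dequeue(): queue = [34, 74, 47]
enqueue(75): queue = [34, 74, 47, 75]
dequeue(): queue = [74, 47, 75]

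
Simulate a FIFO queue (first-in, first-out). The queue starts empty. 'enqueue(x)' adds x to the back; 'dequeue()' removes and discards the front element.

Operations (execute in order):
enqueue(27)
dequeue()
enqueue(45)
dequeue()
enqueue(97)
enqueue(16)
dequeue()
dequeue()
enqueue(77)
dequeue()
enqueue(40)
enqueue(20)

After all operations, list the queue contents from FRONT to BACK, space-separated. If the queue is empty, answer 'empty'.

Answer: 40 20

Derivation:
enqueue(27): [27]
dequeue(): []
enqueue(45): [45]
dequeue(): []
enqueue(97): [97]
enqueue(16): [97, 16]
dequeue(): [16]
dequeue(): []
enqueue(77): [77]
dequeue(): []
enqueue(40): [40]
enqueue(20): [40, 20]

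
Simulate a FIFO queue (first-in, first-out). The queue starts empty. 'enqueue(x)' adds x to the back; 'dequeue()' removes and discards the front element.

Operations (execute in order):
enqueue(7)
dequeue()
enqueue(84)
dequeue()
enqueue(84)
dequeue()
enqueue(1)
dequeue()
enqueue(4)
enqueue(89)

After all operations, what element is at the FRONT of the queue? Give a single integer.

Answer: 4

Derivation:
enqueue(7): queue = [7]
dequeue(): queue = []
enqueue(84): queue = [84]
dequeue(): queue = []
enqueue(84): queue = [84]
dequeue(): queue = []
enqueue(1): queue = [1]
dequeue(): queue = []
enqueue(4): queue = [4]
enqueue(89): queue = [4, 89]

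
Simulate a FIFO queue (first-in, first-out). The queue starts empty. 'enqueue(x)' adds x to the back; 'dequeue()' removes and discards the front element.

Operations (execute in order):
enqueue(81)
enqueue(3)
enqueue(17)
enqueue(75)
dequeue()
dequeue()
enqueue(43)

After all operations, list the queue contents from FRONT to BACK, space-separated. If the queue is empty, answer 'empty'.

Answer: 17 75 43

Derivation:
enqueue(81): [81]
enqueue(3): [81, 3]
enqueue(17): [81, 3, 17]
enqueue(75): [81, 3, 17, 75]
dequeue(): [3, 17, 75]
dequeue(): [17, 75]
enqueue(43): [17, 75, 43]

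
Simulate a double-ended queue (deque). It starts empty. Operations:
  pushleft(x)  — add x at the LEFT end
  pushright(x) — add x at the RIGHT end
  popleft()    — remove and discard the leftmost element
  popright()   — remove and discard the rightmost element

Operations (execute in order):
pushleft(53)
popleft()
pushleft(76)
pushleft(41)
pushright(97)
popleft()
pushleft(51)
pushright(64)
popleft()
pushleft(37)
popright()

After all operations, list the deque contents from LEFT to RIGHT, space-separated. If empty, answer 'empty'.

pushleft(53): [53]
popleft(): []
pushleft(76): [76]
pushleft(41): [41, 76]
pushright(97): [41, 76, 97]
popleft(): [76, 97]
pushleft(51): [51, 76, 97]
pushright(64): [51, 76, 97, 64]
popleft(): [76, 97, 64]
pushleft(37): [37, 76, 97, 64]
popright(): [37, 76, 97]

Answer: 37 76 97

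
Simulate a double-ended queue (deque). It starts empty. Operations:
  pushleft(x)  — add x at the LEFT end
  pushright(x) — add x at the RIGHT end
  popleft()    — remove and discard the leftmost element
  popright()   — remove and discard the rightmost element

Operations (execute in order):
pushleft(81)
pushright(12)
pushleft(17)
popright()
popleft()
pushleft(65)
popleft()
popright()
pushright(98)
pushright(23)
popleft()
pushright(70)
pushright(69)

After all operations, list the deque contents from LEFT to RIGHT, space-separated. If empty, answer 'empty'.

pushleft(81): [81]
pushright(12): [81, 12]
pushleft(17): [17, 81, 12]
popright(): [17, 81]
popleft(): [81]
pushleft(65): [65, 81]
popleft(): [81]
popright(): []
pushright(98): [98]
pushright(23): [98, 23]
popleft(): [23]
pushright(70): [23, 70]
pushright(69): [23, 70, 69]

Answer: 23 70 69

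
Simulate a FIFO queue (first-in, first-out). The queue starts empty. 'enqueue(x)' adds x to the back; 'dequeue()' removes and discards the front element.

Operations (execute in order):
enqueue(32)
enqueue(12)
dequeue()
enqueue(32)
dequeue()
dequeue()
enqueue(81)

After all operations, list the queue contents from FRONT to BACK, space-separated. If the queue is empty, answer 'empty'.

Answer: 81

Derivation:
enqueue(32): [32]
enqueue(12): [32, 12]
dequeue(): [12]
enqueue(32): [12, 32]
dequeue(): [32]
dequeue(): []
enqueue(81): [81]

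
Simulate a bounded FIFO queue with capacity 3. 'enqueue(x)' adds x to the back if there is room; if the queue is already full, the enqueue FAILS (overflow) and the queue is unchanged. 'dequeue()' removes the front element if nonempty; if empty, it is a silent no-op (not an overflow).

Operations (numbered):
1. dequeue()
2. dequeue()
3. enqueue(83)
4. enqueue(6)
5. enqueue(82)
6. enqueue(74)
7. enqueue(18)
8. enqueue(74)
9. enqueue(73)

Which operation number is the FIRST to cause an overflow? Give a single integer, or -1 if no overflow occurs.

1. dequeue(): empty, no-op, size=0
2. dequeue(): empty, no-op, size=0
3. enqueue(83): size=1
4. enqueue(6): size=2
5. enqueue(82): size=3
6. enqueue(74): size=3=cap → OVERFLOW (fail)
7. enqueue(18): size=3=cap → OVERFLOW (fail)
8. enqueue(74): size=3=cap → OVERFLOW (fail)
9. enqueue(73): size=3=cap → OVERFLOW (fail)

Answer: 6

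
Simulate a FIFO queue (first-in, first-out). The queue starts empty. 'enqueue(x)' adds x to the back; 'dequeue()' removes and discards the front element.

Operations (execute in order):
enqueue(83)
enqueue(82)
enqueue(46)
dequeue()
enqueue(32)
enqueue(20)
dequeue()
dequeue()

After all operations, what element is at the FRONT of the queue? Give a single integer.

Answer: 32

Derivation:
enqueue(83): queue = [83]
enqueue(82): queue = [83, 82]
enqueue(46): queue = [83, 82, 46]
dequeue(): queue = [82, 46]
enqueue(32): queue = [82, 46, 32]
enqueue(20): queue = [82, 46, 32, 20]
dequeue(): queue = [46, 32, 20]
dequeue(): queue = [32, 20]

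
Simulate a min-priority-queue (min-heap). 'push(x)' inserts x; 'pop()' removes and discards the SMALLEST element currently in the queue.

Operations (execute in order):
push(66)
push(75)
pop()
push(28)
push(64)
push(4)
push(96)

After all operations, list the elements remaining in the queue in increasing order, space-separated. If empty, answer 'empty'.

push(66): heap contents = [66]
push(75): heap contents = [66, 75]
pop() → 66: heap contents = [75]
push(28): heap contents = [28, 75]
push(64): heap contents = [28, 64, 75]
push(4): heap contents = [4, 28, 64, 75]
push(96): heap contents = [4, 28, 64, 75, 96]

Answer: 4 28 64 75 96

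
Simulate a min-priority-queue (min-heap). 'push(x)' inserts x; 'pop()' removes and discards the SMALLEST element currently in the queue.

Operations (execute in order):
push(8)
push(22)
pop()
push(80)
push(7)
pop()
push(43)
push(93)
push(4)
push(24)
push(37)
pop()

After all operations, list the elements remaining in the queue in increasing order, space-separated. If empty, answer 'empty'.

push(8): heap contents = [8]
push(22): heap contents = [8, 22]
pop() → 8: heap contents = [22]
push(80): heap contents = [22, 80]
push(7): heap contents = [7, 22, 80]
pop() → 7: heap contents = [22, 80]
push(43): heap contents = [22, 43, 80]
push(93): heap contents = [22, 43, 80, 93]
push(4): heap contents = [4, 22, 43, 80, 93]
push(24): heap contents = [4, 22, 24, 43, 80, 93]
push(37): heap contents = [4, 22, 24, 37, 43, 80, 93]
pop() → 4: heap contents = [22, 24, 37, 43, 80, 93]

Answer: 22 24 37 43 80 93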